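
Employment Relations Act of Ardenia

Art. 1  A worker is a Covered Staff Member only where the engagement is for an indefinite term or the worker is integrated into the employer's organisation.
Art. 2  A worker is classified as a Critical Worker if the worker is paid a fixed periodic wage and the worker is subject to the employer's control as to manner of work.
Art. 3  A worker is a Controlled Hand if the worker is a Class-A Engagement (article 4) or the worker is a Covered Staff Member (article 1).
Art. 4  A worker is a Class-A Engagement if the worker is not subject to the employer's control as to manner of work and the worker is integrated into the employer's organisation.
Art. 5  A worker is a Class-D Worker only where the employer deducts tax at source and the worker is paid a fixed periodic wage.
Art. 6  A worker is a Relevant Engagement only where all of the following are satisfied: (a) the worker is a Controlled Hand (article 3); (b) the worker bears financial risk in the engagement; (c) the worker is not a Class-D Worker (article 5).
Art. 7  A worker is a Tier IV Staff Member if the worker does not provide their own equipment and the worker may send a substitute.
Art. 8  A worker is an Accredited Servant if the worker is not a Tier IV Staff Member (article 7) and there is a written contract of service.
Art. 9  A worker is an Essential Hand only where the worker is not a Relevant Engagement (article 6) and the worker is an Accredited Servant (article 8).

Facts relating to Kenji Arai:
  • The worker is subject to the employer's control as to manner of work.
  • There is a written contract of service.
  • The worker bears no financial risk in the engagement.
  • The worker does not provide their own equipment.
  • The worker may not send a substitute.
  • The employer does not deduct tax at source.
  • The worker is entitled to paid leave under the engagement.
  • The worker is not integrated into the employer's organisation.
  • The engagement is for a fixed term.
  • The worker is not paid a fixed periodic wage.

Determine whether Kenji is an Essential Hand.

Yes

article 4 — Class-A Engagement: [the worker is not subject to the employer's control as to manner of work? no] AND [the worker is integrated into the employer's organisation? no] → not satisfied.
article 1 — Covered Staff Member: [the engagement is for an indefinite term? no] OR [the worker is integrated into the employer's organisation? no] → not satisfied.
article 3 — Controlled Hand: [Class-A Engagement (article 4)? no] OR [Covered Staff Member (article 1)? no] → not satisfied.
article 5 — Class-D Worker: [the employer deducts tax at source? no] AND [the worker is paid a fixed periodic wage? no] → not satisfied.
article 6 — Relevant Engagement: [Controlled Hand (article 3)? no] AND [the worker bears financial risk in the engagement? no] AND [not a Class-D Worker (article 5)? yes] → not satisfied.
article 7 — Tier IV Staff Member: [the worker does not provide their own equipment? yes] AND [the worker may send a substitute? no] → not satisfied.
article 8 — Accredited Servant: [not a Tier IV Staff Member (article 7)? yes] AND [there is a written contract of service? yes] → satisfied.
article 9 — Essential Hand: [not a Relevant Engagement (article 6)? yes] AND [Accredited Servant (article 8)? yes] → satisfied.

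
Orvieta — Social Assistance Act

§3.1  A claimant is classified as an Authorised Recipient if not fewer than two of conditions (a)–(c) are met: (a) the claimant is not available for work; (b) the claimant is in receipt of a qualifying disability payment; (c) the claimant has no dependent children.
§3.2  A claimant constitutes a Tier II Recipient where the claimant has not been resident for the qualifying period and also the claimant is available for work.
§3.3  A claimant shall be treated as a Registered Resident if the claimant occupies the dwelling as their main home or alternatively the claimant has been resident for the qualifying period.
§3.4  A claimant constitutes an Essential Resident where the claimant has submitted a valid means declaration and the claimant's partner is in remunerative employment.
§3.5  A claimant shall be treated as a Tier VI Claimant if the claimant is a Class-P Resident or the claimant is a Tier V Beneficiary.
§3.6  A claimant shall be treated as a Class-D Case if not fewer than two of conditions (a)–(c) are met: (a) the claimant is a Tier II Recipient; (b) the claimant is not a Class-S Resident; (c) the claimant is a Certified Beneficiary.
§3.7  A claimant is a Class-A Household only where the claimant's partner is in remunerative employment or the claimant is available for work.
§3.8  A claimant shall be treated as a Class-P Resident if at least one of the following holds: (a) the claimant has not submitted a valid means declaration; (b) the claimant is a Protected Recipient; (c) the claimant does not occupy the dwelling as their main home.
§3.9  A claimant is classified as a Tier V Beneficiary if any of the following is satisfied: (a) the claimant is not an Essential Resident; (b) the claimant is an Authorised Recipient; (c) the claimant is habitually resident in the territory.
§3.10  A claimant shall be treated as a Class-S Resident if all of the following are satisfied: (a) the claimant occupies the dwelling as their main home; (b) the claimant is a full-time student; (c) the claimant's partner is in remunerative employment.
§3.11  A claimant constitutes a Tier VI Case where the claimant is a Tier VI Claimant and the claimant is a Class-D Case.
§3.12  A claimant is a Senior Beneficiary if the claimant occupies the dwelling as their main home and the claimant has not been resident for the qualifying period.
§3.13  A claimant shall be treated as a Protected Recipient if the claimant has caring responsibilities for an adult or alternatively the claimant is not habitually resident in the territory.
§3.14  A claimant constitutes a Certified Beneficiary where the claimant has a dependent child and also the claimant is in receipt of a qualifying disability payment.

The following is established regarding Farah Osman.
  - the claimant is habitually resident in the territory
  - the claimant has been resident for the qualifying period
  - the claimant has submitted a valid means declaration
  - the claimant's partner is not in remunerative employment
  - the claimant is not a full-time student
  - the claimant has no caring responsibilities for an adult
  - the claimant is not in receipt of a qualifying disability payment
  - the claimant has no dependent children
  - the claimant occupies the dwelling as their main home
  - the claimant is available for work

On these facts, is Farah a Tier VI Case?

§3.13 — Protected Recipient: [the claimant has caring responsibilities for an adult? no] OR [the claimant is not habitually resident in the territory? no] → not satisfied.
§3.8 — Class-P Resident: [the claimant has not submitted a valid means declaration? no] OR [Protected Recipient (§3.13)? no] OR [the claimant does not occupy the dwelling as their main home? no] → not satisfied.
§3.4 — Essential Resident: [the claimant has submitted a valid means declaration? yes] AND [the claimant's partner is in remunerative employment? no] → not satisfied.
§3.1 — Authorised Recipient: the claimant is not available for work? no; the claimant is in receipt of a qualifying disability payment? no; the claimant has no dependent children? yes — 1 of 3 hold (need ≥2) → not satisfied.
§3.9 — Tier V Beneficiary: [not an Essential Resident (§3.4)? yes] OR [Authorised Recipient (§3.1)? no] OR [the claimant is habitually resident in the territory? yes] → satisfied.
§3.5 — Tier VI Claimant: [Class-P Resident (§3.8)? no] OR [Tier V Beneficiary (§3.9)? yes] → satisfied.
§3.2 — Tier II Recipient: [the claimant has not been resident for the qualifying period? no] AND [the claimant is available for work? yes] → not satisfied.
§3.10 — Class-S Resident: [the claimant occupies the dwelling as their main home? yes] AND [the claimant is a full-time student? no] AND [the claimant's partner is in remunerative employment? no] → not satisfied.
§3.14 — Certified Beneficiary: [the claimant has a dependent child? no] AND [the claimant is in receipt of a qualifying disability payment? no] → not satisfied.
§3.6 — Class-D Case: Tier II Recipient (§3.2)? no; not a Class-S Resident (§3.10)? yes; Certified Beneficiary (§3.14)? no — 1 of 3 hold (need ≥2) → not satisfied.
§3.11 — Tier VI Case: [Tier VI Claimant (§3.5)? yes] AND [Class-D Case (§3.6)? no] → not satisfied.

No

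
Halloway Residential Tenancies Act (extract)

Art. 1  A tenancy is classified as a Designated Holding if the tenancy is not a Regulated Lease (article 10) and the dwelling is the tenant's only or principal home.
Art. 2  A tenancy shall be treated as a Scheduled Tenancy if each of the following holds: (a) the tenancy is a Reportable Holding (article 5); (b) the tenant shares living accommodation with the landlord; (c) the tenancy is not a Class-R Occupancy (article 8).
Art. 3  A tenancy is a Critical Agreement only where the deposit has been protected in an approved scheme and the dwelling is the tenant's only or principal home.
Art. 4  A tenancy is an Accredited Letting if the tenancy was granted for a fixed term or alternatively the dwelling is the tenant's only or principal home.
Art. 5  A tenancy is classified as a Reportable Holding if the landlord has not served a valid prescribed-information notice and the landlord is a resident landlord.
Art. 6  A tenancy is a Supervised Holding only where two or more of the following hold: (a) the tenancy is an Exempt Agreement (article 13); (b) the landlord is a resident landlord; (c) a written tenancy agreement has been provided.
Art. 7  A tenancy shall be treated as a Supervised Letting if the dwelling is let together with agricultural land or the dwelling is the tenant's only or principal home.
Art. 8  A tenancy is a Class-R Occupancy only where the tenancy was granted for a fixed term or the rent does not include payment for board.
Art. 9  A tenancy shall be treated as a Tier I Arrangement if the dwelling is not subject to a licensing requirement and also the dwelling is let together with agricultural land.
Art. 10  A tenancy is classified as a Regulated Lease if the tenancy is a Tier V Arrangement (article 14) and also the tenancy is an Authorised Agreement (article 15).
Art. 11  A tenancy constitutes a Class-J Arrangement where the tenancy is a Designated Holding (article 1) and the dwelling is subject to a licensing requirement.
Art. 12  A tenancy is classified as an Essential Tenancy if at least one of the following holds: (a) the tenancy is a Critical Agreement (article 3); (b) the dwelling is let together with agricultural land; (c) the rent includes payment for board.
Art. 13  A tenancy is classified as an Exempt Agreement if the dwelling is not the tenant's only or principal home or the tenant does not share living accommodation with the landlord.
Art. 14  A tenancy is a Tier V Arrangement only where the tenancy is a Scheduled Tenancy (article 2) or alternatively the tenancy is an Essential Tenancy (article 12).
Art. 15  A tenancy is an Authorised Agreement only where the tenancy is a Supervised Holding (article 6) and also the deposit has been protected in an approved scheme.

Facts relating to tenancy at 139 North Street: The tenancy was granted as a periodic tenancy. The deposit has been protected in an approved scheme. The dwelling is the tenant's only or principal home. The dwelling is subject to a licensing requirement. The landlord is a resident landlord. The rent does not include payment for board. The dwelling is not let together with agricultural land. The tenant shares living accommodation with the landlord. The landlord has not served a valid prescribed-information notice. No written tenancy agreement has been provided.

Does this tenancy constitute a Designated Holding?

Under article 5: the landlord has not served a valid prescribed-information notice? yes; and the landlord is a resident landlord? yes. So the tenancy is a Reportable Holding.
Under article 8: the tenancy was granted for a fixed term? no; or the rent does not include payment for board? yes. So the tenancy is a Class-R Occupancy.
Under article 2: Reportable Holding (article 5)? yes; and the tenant shares living accommodation with the landlord? yes; and not a Class-R Occupancy (article 8)? no. So the tenancy is not a Scheduled Tenancy.
Under article 3: the deposit has been protected in an approved scheme? yes; and the dwelling is the tenant's only or principal home? yes. So the tenancy is a Critical Agreement.
Under article 12: Critical Agreement (article 3)? yes; or the dwelling is let together with agricultural land? no; or the rent includes payment for board? no. So the tenancy is an Essential Tenancy.
Under article 14: Scheduled Tenancy (article 2)? no; or Essential Tenancy (article 12)? yes. So the tenancy is a Tier V Arrangement.
Under article 13: the dwelling is not the tenant's only or principal home? no; or the tenant does not share living accommodation with the landlord? no. So the tenancy is not an Exempt Agreement.
Under article 6: Exempt Agreement (article 13)? no; the landlord is a resident landlord? yes; a written tenancy agreement has been provided? no — 1 of 3 hold (need ≥2) → not satisfied.
Under article 15: Supervised Holding (article 6)? no; and the deposit has been protected in an approved scheme? yes. So the tenancy is not an Authorised Agreement.
Under article 10: Tier V Arrangement (article 14)? yes; and Authorised Agreement (article 15)? no. So the tenancy is not a Regulated Lease.
Under article 1: not a Regulated Lease (article 10)? yes; and the dwelling is the tenant's only or principal home? yes. So the tenancy is a Designated Holding.

Yes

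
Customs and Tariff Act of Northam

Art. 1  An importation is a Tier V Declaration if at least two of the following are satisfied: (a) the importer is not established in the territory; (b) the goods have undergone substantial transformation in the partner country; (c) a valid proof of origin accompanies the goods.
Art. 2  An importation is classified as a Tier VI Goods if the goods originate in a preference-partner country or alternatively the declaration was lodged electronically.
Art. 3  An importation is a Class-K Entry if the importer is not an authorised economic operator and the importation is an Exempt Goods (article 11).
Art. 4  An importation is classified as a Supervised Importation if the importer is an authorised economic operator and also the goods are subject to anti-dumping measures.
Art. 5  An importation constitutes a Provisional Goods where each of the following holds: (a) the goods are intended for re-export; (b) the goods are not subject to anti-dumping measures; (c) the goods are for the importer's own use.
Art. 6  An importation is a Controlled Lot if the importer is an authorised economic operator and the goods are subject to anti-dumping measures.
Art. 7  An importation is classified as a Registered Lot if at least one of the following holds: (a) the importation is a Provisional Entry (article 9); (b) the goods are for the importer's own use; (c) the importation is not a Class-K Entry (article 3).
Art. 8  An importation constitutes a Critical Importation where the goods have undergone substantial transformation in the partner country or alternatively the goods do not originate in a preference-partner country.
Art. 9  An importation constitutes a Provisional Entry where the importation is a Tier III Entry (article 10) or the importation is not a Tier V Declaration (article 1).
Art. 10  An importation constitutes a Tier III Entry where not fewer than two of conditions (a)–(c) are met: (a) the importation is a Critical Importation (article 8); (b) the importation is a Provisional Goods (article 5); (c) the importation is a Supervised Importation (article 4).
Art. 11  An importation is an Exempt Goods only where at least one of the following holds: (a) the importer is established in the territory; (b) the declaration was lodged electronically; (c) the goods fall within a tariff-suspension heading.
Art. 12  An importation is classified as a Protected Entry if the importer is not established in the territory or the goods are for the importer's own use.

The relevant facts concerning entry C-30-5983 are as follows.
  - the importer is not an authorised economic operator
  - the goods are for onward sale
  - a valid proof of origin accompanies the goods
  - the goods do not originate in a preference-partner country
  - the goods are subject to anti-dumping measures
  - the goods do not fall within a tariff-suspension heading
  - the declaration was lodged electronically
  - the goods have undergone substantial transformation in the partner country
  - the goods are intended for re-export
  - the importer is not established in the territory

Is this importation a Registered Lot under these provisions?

article 8 — Critical Importation: [the goods have undergone substantial transformation in the partner country? yes] OR [the goods do not originate in a preference-partner country? yes] → satisfied.
article 5 — Provisional Goods: [the goods are intended for re-export? yes] AND [the goods are not subject to anti-dumping measures? no] AND [the goods are for the importer's own use? no] → not satisfied.
article 4 — Supervised Importation: [the importer is an authorised economic operator? no] AND [the goods are subject to anti-dumping measures? yes] → not satisfied.
article 10 — Tier III Entry: Critical Importation (article 8)? yes; Provisional Goods (article 5)? no; Supervised Importation (article 4)? no — 1 of 3 hold (need ≥2) → not satisfied.
article 1 — Tier V Declaration: the importer is not established in the territory? yes; the goods have undergone substantial transformation in the partner country? yes; a valid proof of origin accompanies the goods? yes — 3 of 3 hold (need ≥2) → satisfied.
article 9 — Provisional Entry: [Tier III Entry (article 10)? no] OR [not a Tier V Declaration (article 1)? no] → not satisfied.
article 11 — Exempt Goods: [the importer is established in the territory? no] OR [the declaration was lodged electronically? yes] OR [the goods fall within a tariff-suspension heading? no] → satisfied.
article 3 — Class-K Entry: [the importer is not an authorised economic operator? yes] AND [Exempt Goods (article 11)? yes] → satisfied.
article 7 — Registered Lot: [Provisional Entry (article 9)? no] OR [the goods are for the importer's own use? no] OR [not a Class-K Entry (article 3)? no] → not satisfied.

No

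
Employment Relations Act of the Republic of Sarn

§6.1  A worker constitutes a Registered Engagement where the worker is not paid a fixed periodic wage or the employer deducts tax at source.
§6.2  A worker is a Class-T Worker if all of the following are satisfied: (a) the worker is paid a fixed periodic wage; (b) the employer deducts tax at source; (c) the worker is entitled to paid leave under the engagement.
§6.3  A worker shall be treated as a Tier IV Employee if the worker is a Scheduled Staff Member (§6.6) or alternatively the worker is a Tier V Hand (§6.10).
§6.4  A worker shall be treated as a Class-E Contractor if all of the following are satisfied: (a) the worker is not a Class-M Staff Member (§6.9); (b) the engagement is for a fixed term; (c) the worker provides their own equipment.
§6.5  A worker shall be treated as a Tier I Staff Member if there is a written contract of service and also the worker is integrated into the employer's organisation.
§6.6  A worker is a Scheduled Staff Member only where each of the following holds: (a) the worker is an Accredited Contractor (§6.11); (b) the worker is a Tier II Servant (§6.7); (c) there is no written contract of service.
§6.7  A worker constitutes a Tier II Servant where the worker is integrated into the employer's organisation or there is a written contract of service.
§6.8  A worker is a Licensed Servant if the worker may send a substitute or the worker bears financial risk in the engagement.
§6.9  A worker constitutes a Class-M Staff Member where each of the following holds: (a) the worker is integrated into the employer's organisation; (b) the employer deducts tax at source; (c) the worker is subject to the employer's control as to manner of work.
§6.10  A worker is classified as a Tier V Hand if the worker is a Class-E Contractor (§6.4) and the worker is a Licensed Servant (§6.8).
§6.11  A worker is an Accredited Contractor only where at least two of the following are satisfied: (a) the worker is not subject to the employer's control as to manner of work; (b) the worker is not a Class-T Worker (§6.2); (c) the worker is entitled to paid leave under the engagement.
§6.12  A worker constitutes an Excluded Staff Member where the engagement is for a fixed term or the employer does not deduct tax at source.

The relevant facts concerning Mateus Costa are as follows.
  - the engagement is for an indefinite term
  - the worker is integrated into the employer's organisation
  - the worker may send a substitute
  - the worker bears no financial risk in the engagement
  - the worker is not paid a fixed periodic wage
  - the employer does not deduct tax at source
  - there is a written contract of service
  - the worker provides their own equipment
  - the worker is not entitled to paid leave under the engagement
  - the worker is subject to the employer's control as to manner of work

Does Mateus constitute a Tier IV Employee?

No

§6.2 — Class-T Worker: [the worker is paid a fixed periodic wage? no] AND [the employer deducts tax at source? no] AND [the worker is entitled to paid leave under the engagement? no] → not satisfied.
§6.11 — Accredited Contractor: the worker is not subject to the employer's control as to manner of work? no; not a Class-T Worker (§6.2)? yes; the worker is entitled to paid leave under the engagement? no — 1 of 3 hold (need ≥2) → not satisfied.
§6.7 — Tier II Servant: [the worker is integrated into the employer's organisation? yes] OR [there is a written contract of service? yes] → satisfied.
§6.6 — Scheduled Staff Member: [Accredited Contractor (§6.11)? no] AND [Tier II Servant (§6.7)? yes] AND [there is no written contract of service? no] → not satisfied.
§6.9 — Class-M Staff Member: [the worker is integrated into the employer's organisation? yes] AND [the employer deducts tax at source? no] AND [the worker is subject to the employer's control as to manner of work? yes] → not satisfied.
§6.4 — Class-E Contractor: [not a Class-M Staff Member (§6.9)? yes] AND [the engagement is for a fixed term? no] AND [the worker provides their own equipment? yes] → not satisfied.
§6.8 — Licensed Servant: [the worker may send a substitute? yes] OR [the worker bears financial risk in the engagement? no] → satisfied.
§6.10 — Tier V Hand: [Class-E Contractor (§6.4)? no] AND [Licensed Servant (§6.8)? yes] → not satisfied.
§6.3 — Tier IV Employee: [Scheduled Staff Member (§6.6)? no] OR [Tier V Hand (§6.10)? no] → not satisfied.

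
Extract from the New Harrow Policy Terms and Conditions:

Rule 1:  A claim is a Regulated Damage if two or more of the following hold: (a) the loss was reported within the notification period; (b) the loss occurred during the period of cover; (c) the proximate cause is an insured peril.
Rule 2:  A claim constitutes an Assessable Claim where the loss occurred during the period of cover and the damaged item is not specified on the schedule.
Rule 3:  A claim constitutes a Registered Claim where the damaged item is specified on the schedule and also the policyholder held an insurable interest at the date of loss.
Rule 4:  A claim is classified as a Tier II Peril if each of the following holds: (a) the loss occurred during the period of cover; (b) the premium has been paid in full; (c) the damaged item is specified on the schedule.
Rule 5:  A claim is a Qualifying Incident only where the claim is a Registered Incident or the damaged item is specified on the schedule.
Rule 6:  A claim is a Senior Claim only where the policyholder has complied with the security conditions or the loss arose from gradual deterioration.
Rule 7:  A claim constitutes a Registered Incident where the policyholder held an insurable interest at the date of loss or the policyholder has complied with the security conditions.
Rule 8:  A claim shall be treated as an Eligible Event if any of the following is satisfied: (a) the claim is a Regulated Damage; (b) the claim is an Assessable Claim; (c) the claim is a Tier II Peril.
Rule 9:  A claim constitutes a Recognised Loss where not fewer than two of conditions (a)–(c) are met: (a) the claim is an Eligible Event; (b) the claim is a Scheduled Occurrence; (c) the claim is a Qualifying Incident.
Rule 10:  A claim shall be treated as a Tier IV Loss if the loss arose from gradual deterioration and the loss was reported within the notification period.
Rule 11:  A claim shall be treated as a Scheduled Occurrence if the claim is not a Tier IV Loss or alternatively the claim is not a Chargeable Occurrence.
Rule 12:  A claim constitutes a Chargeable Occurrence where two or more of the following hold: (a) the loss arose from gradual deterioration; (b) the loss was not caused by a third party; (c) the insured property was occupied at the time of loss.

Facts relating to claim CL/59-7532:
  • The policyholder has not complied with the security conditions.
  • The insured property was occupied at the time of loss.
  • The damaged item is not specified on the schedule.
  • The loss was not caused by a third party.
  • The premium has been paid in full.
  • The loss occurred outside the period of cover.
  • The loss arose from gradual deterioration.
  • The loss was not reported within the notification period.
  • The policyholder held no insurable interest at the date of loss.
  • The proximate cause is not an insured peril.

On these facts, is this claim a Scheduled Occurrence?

rule 10 — Tier IV Loss: [the loss arose from gradual deterioration? yes] AND [the loss was reported within the notification period? no] → not satisfied.
rule 12 — Chargeable Occurrence: the loss arose from gradual deterioration? yes; the loss was not caused by a third party? yes; the insured property was occupied at the time of loss? yes — 3 of 3 hold (need ≥2) → satisfied.
rule 11 — Scheduled Occurrence: [not a Tier IV Loss (rule 10)? yes] OR [not a Chargeable Occurrence (rule 12)? no] → satisfied.

Yes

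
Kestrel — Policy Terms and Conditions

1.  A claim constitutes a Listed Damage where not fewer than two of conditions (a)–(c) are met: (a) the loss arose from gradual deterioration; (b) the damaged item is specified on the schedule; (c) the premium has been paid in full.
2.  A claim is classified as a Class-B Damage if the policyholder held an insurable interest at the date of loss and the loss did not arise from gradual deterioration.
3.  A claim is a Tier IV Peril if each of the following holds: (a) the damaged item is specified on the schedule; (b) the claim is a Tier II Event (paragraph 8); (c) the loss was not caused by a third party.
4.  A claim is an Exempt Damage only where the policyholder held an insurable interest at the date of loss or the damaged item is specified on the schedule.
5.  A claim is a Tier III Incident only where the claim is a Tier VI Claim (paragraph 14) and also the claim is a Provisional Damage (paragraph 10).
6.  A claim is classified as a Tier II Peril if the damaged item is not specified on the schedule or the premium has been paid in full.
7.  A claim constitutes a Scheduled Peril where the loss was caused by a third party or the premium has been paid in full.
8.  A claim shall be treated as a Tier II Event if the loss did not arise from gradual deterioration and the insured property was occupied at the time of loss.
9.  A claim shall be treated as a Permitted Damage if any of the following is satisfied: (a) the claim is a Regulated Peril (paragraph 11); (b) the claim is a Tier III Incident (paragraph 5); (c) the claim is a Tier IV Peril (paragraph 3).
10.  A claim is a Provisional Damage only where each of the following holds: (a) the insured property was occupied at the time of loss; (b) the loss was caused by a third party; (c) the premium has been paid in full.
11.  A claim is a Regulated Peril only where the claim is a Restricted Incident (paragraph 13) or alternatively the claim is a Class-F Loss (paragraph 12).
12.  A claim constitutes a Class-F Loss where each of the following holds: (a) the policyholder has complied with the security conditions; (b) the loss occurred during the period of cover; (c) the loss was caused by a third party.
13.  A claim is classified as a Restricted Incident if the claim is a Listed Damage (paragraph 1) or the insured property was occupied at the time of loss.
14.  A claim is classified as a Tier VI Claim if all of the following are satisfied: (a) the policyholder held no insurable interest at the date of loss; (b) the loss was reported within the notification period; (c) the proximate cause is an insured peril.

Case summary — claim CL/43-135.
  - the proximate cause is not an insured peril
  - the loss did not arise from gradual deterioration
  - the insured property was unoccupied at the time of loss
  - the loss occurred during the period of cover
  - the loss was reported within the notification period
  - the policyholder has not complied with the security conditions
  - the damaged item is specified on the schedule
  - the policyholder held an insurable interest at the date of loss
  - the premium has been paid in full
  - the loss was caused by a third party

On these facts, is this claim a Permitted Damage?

paragraph 1 — Listed Damage: the loss arose from gradual deterioration? no; the damaged item is specified on the schedule? yes; the premium has been paid in full? yes — 2 of 3 hold (need ≥2) → satisfied.
paragraph 13 — Restricted Incident: [Listed Damage (paragraph 1)? yes] OR [the insured property was occupied at the time of loss? no] → satisfied.
paragraph 12 — Class-F Loss: [the policyholder has complied with the security conditions? no] AND [the loss occurred during the period of cover? yes] AND [the loss was caused by a third party? yes] → not satisfied.
paragraph 11 — Regulated Peril: [Restricted Incident (paragraph 13)? yes] OR [Class-F Loss (paragraph 12)? no] → satisfied.
paragraph 14 — Tier VI Claim: [the policyholder held no insurable interest at the date of loss? no] AND [the loss was reported within the notification period? yes] AND [the proximate cause is an insured peril? no] → not satisfied.
paragraph 10 — Provisional Damage: [the insured property was occupied at the time of loss? no] AND [the loss was caused by a third party? yes] AND [the premium has been paid in full? yes] → not satisfied.
paragraph 5 — Tier III Incident: [Tier VI Claim (paragraph 14)? no] AND [Provisional Damage (paragraph 10)? no] → not satisfied.
paragraph 8 — Tier II Event: [the loss did not arise from gradual deterioration? yes] AND [the insured property was occupied at the time of loss? no] → not satisfied.
paragraph 3 — Tier IV Peril: [the damaged item is specified on the schedule? yes] AND [Tier II Event (paragraph 8)? no] AND [the loss was not caused by a third party? no] → not satisfied.
paragraph 9 — Permitted Damage: [Regulated Peril (paragraph 11)? yes] OR [Tier III Incident (paragraph 5)? no] OR [Tier IV Peril (paragraph 3)? no] → satisfied.

Yes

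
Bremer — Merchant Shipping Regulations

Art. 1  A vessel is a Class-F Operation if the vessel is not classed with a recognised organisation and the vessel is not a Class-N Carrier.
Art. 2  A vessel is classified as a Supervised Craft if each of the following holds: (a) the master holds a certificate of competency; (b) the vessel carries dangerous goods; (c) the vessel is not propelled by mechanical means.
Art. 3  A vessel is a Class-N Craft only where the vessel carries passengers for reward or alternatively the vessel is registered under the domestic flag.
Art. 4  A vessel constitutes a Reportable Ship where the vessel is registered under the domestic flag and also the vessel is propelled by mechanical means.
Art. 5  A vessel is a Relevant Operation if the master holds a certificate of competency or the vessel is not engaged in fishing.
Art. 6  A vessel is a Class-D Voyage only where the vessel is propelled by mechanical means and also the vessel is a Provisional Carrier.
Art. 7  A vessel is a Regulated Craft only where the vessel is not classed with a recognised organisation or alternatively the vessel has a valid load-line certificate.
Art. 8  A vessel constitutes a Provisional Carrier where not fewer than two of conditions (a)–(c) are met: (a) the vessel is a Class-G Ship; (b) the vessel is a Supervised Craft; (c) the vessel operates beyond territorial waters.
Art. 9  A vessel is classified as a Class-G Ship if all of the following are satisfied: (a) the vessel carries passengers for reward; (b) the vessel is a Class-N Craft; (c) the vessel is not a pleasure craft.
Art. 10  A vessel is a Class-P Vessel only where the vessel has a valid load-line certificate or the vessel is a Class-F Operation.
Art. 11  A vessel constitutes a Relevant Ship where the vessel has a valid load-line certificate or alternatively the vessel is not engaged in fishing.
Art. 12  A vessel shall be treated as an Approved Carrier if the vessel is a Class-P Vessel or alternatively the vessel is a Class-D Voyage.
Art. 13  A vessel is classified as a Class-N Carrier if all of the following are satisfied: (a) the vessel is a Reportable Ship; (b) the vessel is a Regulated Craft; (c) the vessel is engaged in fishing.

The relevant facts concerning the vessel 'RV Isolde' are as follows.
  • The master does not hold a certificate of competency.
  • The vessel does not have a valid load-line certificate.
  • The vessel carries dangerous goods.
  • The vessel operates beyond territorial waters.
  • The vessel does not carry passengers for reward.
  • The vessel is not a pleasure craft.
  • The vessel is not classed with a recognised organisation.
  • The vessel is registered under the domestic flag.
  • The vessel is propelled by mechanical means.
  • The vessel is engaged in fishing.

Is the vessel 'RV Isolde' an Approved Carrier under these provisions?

No

article 4 — Reportable Ship: [the vessel is registered under the domestic flag? yes] AND [the vessel is propelled by mechanical means? yes] → satisfied.
article 7 — Regulated Craft: [the vessel is not classed with a recognised organisation? yes] OR [the vessel has a valid load-line certificate? no] → satisfied.
article 13 — Class-N Carrier: [Reportable Ship (article 4)? yes] AND [Regulated Craft (article 7)? yes] AND [the vessel is engaged in fishing? yes] → satisfied.
article 1 — Class-F Operation: [the vessel is not classed with a recognised organisation? yes] AND [not a Class-N Carrier (article 13)? no] → not satisfied.
article 10 — Class-P Vessel: [the vessel has a valid load-line certificate? no] OR [Class-F Operation (article 1)? no] → not satisfied.
article 3 — Class-N Craft: [the vessel carries passengers for reward? no] OR [the vessel is registered under the domestic flag? yes] → satisfied.
article 9 — Class-G Ship: [the vessel carries passengers for reward? no] AND [Class-N Craft (article 3)? yes] AND [the vessel is not a pleasure craft? yes] → not satisfied.
article 2 — Supervised Craft: [the master holds a certificate of competency? no] AND [the vessel carries dangerous goods? yes] AND [the vessel is not propelled by mechanical means? no] → not satisfied.
article 8 — Provisional Carrier: Class-G Ship (article 9)? no; Supervised Craft (article 2)? no; the vessel operates beyond territorial waters? yes — 1 of 3 hold (need ≥2) → not satisfied.
article 6 — Class-D Voyage: [the vessel is propelled by mechanical means? yes] AND [Provisional Carrier (article 8)? no] → not satisfied.
article 12 — Approved Carrier: [Class-P Vessel (article 10)? no] OR [Class-D Voyage (article 6)? no] → not satisfied.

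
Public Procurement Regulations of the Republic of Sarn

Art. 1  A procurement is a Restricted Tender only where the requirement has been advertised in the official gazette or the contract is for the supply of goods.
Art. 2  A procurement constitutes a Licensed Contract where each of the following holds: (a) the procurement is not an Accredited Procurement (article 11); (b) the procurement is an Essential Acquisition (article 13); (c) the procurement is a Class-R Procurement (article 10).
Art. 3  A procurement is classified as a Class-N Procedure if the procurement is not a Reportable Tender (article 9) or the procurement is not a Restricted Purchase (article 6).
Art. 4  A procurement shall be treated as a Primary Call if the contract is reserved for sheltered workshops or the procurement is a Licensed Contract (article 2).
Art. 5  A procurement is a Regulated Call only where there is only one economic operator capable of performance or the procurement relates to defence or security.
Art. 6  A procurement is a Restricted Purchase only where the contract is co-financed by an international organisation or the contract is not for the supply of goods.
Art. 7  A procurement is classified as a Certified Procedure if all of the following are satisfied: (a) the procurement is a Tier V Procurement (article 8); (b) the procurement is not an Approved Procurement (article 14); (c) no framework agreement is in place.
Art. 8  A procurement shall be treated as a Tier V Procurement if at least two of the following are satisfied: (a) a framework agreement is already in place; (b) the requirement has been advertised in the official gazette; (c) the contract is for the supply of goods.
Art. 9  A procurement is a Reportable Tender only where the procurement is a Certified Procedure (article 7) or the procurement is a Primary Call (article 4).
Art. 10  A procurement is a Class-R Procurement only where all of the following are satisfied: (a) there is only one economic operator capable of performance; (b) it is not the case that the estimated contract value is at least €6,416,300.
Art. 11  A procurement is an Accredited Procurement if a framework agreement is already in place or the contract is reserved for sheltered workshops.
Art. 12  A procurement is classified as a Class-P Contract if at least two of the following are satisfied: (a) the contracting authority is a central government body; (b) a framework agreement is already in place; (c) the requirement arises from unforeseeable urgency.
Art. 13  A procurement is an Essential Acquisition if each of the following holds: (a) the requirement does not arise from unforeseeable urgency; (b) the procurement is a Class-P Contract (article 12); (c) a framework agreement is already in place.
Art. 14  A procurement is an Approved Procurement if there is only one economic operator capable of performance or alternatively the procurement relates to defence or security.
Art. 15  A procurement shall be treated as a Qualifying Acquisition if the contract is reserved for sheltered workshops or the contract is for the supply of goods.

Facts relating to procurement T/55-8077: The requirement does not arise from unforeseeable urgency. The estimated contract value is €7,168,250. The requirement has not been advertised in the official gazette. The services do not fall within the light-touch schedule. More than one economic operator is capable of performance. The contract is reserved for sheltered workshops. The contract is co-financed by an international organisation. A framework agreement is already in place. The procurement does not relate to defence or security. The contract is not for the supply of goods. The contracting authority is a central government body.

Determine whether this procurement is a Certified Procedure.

article 8 — Tier V Procurement: a framework agreement is already in place? yes; the requirement has been advertised in the official gazette? no; the contract is for the supply of goods? no — 1 of 3 hold (need ≥2) → not satisfied.
article 14 — Approved Procurement: [there is only one economic operator capable of performance? no] OR [the procurement relates to defence or security? no] → not satisfied.
article 7 — Certified Procedure: [Tier V Procurement (article 8)? no] AND [not an Approved Procurement (article 14)? yes] AND [no framework agreement is in place? no] → not satisfied.

No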